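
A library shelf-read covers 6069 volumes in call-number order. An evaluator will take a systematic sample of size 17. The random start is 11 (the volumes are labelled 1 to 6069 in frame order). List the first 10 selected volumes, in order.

11, 368, 725, 1082, 1439, 1796, 2153, 2510, 2867, 3224

k = N/n = 6069/17 = 357
volume 1: 11
volume 2: 11 + 357 = 368
volume 3: 368 + 357 = 725
volume 4: 725 + 357 = 1082
volume 5: 1082 + 357 = 1439
volume 6: 1439 + 357 = 1796
volume 7: 1796 + 357 = 2153
volume 8: 2153 + 357 = 2510
volume 9: 2510 + 357 = 2867
volume 10: 2867 + 357 = 3224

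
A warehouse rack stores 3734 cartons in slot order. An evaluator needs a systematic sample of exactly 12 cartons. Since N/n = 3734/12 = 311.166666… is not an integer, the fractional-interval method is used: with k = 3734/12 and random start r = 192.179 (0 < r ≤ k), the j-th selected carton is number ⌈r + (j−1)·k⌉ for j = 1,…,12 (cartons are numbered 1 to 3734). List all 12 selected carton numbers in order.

j=1: r + 0k = 192.179 → ⌈·⌉ = 193
j=2: r + 1k = 503.345666… → ⌈·⌉ = 504
j=3: r + 2k = 814.512333… → ⌈·⌉ = 815
j=4: r + 3k = 1125.679 → ⌈·⌉ = 1126
j=5: r + 4k = 1436.845666… → ⌈·⌉ = 1437
j=6: r + 5k = 1748.012333… → ⌈·⌉ = 1749
j=7: r + 6k = 2059.179 → ⌈·⌉ = 2060
j=8: r + 7k = 2370.345666… → ⌈·⌉ = 2371
j=9: r + 8k = 2681.512333… → ⌈·⌉ = 2682
j=10: r + 9k = 2992.679 → ⌈·⌉ = 2993
j=11: r + 10k = 3303.845666… → ⌈·⌉ = 3304
j=12: r + 11k = 3615.012333… → ⌈·⌉ = 3616

193, 504, 815, 1126, 1437, 1749, 2060, 2371, 2682, 2993, 3304, 3616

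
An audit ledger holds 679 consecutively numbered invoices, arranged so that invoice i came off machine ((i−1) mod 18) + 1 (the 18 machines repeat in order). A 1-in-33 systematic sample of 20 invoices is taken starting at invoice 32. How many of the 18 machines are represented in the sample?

Consecutive selections differ by k = 33, so their machine numbers differ by 33 mod 18 = 15.
gcd(33, 18) = 3, so the sample visits 18/3 = 6 distinct residues mod 18.
Start 32 is machine 14; the machines hit are 2, 5, 8, 11, 14, 17.

6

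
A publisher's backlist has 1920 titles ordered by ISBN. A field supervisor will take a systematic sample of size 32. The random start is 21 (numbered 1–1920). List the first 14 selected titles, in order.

21, 81, 141, 201, 261, 321, 381, 441, 501, 561, 621, 681, 741, 801

k = N/n = 1920/32 = 60
title 1: 21
title 2: 21 + 60 = 81
title 3: 81 + 60 = 141
title 4: 141 + 60 = 201
title 5: 201 + 60 = 261
title 6: 261 + 60 = 321
title 7: 321 + 60 = 381
title 8: 381 + 60 = 441
title 9: 441 + 60 = 501
title 10: 501 + 60 = 561
title 11: 561 + 60 = 621
title 12: 621 + 60 = 681
title 13: 681 + 60 = 741
title 14: 741 + 60 = 801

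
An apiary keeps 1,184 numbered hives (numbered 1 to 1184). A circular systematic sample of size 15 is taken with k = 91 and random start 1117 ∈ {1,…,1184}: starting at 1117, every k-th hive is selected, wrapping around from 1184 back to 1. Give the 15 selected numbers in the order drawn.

1117, 24, 115, 206, 297, 388, 479, 570, 661, 752, 843, 934, 1025, 1116, 23

Selection 1: 1117
Selection 2: 1117 + 91 = 1208 → 1208 − 1184 = 24
Selection 3: 24 + 91 = 115
Selection 4: 115 + 91 = 206
Selection 5: 206 + 91 = 297
Selection 6: 297 + 91 = 388
Selection 7: 388 + 91 = 479
Selection 8: 479 + 91 = 570
Selection 9: 570 + 91 = 661
Selection 10: 661 + 91 = 752
Selection 11: 752 + 91 = 843
Selection 12: 843 + 91 = 934
Selection 13: 934 + 91 = 1025
Selection 14: 1025 + 91 = 1116
Selection 15: 1116 + 91 = 1207 → 1207 − 1184 = 23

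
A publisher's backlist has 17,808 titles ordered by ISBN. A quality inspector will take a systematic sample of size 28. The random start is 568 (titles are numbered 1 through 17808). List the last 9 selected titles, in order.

k = N/n = 17808/28 = 636
20th selection = 568 + 19×636 = 12652
21st: 12652 + 636 = 13288
22nd: 13288 + 636 = 13924
23rd: 13924 + 636 = 14560
24th: 14560 + 636 = 15196
25th: 15196 + 636 = 15832
26th: 15832 + 636 = 16468
27th: 16468 + 636 = 17104
28th: 17104 + 636 = 17740

12652, 13288, 13924, 14560, 15196, 15832, 16468, 17104, 17740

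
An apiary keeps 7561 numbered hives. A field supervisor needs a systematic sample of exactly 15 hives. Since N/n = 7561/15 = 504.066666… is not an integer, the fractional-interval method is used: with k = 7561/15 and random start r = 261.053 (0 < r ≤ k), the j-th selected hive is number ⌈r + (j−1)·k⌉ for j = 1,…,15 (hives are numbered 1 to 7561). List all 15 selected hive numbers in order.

j=1: r + 0k = 261.053 → ⌈·⌉ = 262
j=2: r + 1k = 765.119666… → ⌈·⌉ = 766
j=3: r + 2k = 1269.186333… → ⌈·⌉ = 1270
j=4: r + 3k = 1773.253 → ⌈·⌉ = 1774
j=5: r + 4k = 2277.319666… → ⌈·⌉ = 2278
j=6: r + 5k = 2781.386333… → ⌈·⌉ = 2782
j=7: r + 6k = 3285.453 → ⌈·⌉ = 3286
j=8: r + 7k = 3789.519666… → ⌈·⌉ = 3790
j=9: r + 8k = 4293.586333… → ⌈·⌉ = 4294
j=10: r + 9k = 4797.653 → ⌈·⌉ = 4798
j=11: r + 10k = 5301.719666… → ⌈·⌉ = 5302
j=12: r + 11k = 5805.786333… → ⌈·⌉ = 5806
j=13: r + 12k = 6309.853 → ⌈·⌉ = 6310
j=14: r + 13k = 6813.919666… → ⌈·⌉ = 6814
j=15: r + 14k = 7317.986333… → ⌈·⌉ = 7318

262, 766, 1270, 1774, 2278, 2782, 3286, 3790, 4294, 4798, 5302, 5806, 6310, 6814, 7318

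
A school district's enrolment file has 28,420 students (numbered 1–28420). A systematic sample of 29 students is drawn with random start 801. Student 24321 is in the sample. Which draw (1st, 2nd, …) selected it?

k = 28420/29 = 980
position = (24321 − 801)/980 + 1 = 23520/980 + 1 = 24 + 1 = 25

25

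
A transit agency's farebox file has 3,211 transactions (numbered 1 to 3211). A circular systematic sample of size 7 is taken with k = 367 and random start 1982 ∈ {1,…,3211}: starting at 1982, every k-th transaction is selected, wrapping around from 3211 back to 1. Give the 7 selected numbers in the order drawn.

1982, 2349, 2716, 3083, 239, 606, 973

Selection 1: 1982
Selection 2: 1982 + 367 = 2349
Selection 3: 2349 + 367 = 2716
Selection 4: 2716 + 367 = 3083
Selection 5: 3083 + 367 = 3450 → 3450 − 3211 = 239
Selection 6: 239 + 367 = 606
Selection 7: 606 + 367 = 973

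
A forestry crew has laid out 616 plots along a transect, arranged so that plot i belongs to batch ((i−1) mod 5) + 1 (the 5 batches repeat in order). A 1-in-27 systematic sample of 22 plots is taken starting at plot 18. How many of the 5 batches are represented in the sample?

Consecutive selections differ by k = 27, so their batch numbers differ by 27 mod 5 = 2.
gcd(27, 5) = 1, so the sample visits 5/1 = 5 distinct residues mod 5.
Start 18 is batch 3; the batches hit are 1, 2, 3, 4, 5.

5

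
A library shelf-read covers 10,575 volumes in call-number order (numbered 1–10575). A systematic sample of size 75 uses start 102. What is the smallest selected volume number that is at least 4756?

k = 10575/75 = 141
Steps past start: ⌈(4756 − 102)/141⌉ = ⌈4654/141⌉ = 34
Selected volume: 102 + 34×141 = 4896

4896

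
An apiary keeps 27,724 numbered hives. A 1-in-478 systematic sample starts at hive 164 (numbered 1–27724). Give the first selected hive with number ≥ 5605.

5900

k = 478
Steps past start: ⌈(5605 − 164)/478⌉ = ⌈5441/478⌉ = 12
Selected hive: 164 + 12×478 = 5900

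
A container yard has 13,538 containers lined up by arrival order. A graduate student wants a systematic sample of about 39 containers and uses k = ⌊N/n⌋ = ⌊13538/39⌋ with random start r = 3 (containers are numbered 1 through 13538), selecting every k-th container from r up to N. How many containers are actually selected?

k = ⌊13538/39⌋ = 347
Achieved size = ⌊(13538 − 3)/347⌋ + 1 = ⌊13535/347⌋ + 1 = 39 + 1 = 40
(last selection: 3 + 39×347 = 13536 ≤ 13538; next would be 13883 > 13538)

40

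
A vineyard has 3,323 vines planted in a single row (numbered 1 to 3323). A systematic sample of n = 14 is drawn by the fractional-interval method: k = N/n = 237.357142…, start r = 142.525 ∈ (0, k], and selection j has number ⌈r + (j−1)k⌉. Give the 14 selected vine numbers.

j=1: r + 0k = 142.525 → ⌈·⌉ = 143
j=2: r + 1k = 379.882142… → ⌈·⌉ = 380
j=3: r + 2k = 617.239285… → ⌈·⌉ = 618
j=4: r + 3k = 854.596428… → ⌈·⌉ = 855
j=5: r + 4k = 1091.953571… → ⌈·⌉ = 1092
j=6: r + 5k = 1329.310714… → ⌈·⌉ = 1330
j=7: r + 6k = 1566.667857… → ⌈·⌉ = 1567
j=8: r + 7k = 1804.025 → ⌈·⌉ = 1805
j=9: r + 8k = 2041.382142… → ⌈·⌉ = 2042
j=10: r + 9k = 2278.739285… → ⌈·⌉ = 2279
j=11: r + 10k = 2516.096428… → ⌈·⌉ = 2517
j=12: r + 11k = 2753.453571… → ⌈·⌉ = 2754
j=13: r + 12k = 2990.810714… → ⌈·⌉ = 2991
j=14: r + 13k = 3228.167857… → ⌈·⌉ = 3229

143, 380, 618, 855, 1092, 1330, 1567, 1805, 2042, 2279, 2517, 2754, 2991, 3229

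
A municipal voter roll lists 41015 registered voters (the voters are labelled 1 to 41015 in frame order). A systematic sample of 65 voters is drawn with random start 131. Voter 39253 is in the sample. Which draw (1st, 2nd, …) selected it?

63

k = 41015/65 = 631
position = (39253 − 131)/631 + 1 = 39122/631 + 1 = 62 + 1 = 63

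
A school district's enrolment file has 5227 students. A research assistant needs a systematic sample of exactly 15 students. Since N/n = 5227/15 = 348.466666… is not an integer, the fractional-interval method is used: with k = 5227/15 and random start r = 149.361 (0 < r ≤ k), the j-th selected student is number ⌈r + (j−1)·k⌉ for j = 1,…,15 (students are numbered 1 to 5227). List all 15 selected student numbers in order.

j=1: r + 0k = 149.361 → ⌈·⌉ = 150
j=2: r + 1k = 497.827666… → ⌈·⌉ = 498
j=3: r + 2k = 846.294333… → ⌈·⌉ = 847
j=4: r + 3k = 1194.761 → ⌈·⌉ = 1195
j=5: r + 4k = 1543.227666… → ⌈·⌉ = 1544
j=6: r + 5k = 1891.694333… → ⌈·⌉ = 1892
j=7: r + 6k = 2240.161 → ⌈·⌉ = 2241
j=8: r + 7k = 2588.627666… → ⌈·⌉ = 2589
j=9: r + 8k = 2937.094333… → ⌈·⌉ = 2938
j=10: r + 9k = 3285.561 → ⌈·⌉ = 3286
j=11: r + 10k = 3634.027666… → ⌈·⌉ = 3635
j=12: r + 11k = 3982.494333… → ⌈·⌉ = 3983
j=13: r + 12k = 4330.961 → ⌈·⌉ = 4331
j=14: r + 13k = 4679.427666… → ⌈·⌉ = 4680
j=15: r + 14k = 5027.894333… → ⌈·⌉ = 5028

150, 498, 847, 1195, 1544, 1892, 2241, 2589, 2938, 3286, 3635, 3983, 4331, 4680, 5028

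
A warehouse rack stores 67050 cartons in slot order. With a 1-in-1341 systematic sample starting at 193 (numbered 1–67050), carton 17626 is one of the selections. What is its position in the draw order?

k = 1341
position = (17626 − 193)/1341 + 1 = 17433/1341 + 1 = 13 + 1 = 14

14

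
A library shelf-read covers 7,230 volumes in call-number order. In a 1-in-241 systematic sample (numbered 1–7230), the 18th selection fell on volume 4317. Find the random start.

220

k = 241
r = 4317 − (18−1)×241 = 4317 − 4097 = 220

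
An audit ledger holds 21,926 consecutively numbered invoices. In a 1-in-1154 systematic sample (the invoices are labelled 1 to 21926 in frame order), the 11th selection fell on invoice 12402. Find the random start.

k = 1154
r = 12402 − (11−1)×1154 = 12402 − 11540 = 862

862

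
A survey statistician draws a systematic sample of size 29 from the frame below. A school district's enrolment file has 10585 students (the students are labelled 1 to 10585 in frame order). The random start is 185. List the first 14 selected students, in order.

185, 550, 915, 1280, 1645, 2010, 2375, 2740, 3105, 3470, 3835, 4200, 4565, 4930

k = N/n = 10585/29 = 365
student 1: 185
student 2: 185 + 365 = 550
student 3: 550 + 365 = 915
student 4: 915 + 365 = 1280
student 5: 1280 + 365 = 1645
student 6: 1645 + 365 = 2010
student 7: 2010 + 365 = 2375
student 8: 2375 + 365 = 2740
student 9: 2740 + 365 = 3105
student 10: 3105 + 365 = 3470
student 11: 3470 + 365 = 3835
student 12: 3835 + 365 = 4200
student 13: 4200 + 365 = 4565
student 14: 4565 + 365 = 4930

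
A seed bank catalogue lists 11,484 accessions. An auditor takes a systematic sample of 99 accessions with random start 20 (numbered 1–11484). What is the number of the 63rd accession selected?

k = 11484/99 = 116
63rd selection = r + (63−1)·k = 20 + 62×116 = 20 + 7192 = 7212

7212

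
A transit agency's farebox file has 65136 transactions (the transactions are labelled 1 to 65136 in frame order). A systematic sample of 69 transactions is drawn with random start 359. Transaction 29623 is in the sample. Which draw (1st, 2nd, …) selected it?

32

k = 65136/69 = 944
position = (29623 − 359)/944 + 1 = 29264/944 + 1 = 31 + 1 = 32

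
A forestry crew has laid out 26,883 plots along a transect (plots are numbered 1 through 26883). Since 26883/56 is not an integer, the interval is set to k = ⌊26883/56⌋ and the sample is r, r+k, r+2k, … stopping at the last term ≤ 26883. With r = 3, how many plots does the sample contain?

57

k = ⌊26883/56⌋ = 480
Achieved size = ⌊(26883 − 3)/480⌋ + 1 = ⌊26880/480⌋ + 1 = 56 + 1 = 57
(last selection: 3 + 56×480 = 26883 ≤ 26883; next would be 27363 > 26883)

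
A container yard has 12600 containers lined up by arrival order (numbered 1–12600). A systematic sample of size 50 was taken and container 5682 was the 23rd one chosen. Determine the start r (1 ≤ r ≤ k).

138

k = 12600/50 = 252
r = 5682 − (23−1)×252 = 5682 − 5544 = 138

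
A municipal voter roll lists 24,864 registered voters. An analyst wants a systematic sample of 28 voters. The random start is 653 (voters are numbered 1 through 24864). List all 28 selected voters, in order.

653, 1541, 2429, 3317, 4205, 5093, 5981, 6869, 7757, 8645, 9533, 10421, 11309, 12197, 13085, 13973, 14861, 15749, 16637, 17525, 18413, 19301, 20189, 21077, 21965, 22853, 23741, 24629

k = N/n = 24864/28 = 888
voter 1: 653
voter 2: 653 + 888 = 1541
voter 3: 1541 + 888 = 2429
voter 4: 2429 + 888 = 3317
voter 5: 3317 + 888 = 4205
voter 6: 4205 + 888 = 5093
voter 7: 5093 + 888 = 5981
voter 8: 5981 + 888 = 6869
voter 9: 6869 + 888 = 7757
voter 10: 7757 + 888 = 8645
voter 11: 8645 + 888 = 9533
voter 12: 9533 + 888 = 10421
voter 13: 10421 + 888 = 11309
voter 14: 11309 + 888 = 12197
voter 15: 12197 + 888 = 13085
voter 16: 13085 + 888 = 13973
voter 17: 13973 + 888 = 14861
voter 18: 14861 + 888 = 15749
voter 19: 15749 + 888 = 16637
voter 20: 16637 + 888 = 17525
voter 21: 17525 + 888 = 18413
voter 22: 18413 + 888 = 19301
voter 23: 19301 + 888 = 20189
voter 24: 20189 + 888 = 21077
voter 25: 21077 + 888 = 21965
voter 26: 21965 + 888 = 22853
voter 27: 22853 + 888 = 23741
voter 28: 23741 + 888 = 24629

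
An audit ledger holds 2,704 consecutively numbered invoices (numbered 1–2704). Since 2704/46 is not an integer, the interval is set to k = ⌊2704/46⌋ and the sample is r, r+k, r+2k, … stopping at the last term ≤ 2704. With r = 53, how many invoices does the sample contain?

46

k = ⌊2704/46⌋ = 58
Achieved size = ⌊(2704 − 53)/58⌋ + 1 = ⌊2651/58⌋ + 1 = 45 + 1 = 46
(last selection: 53 + 45×58 = 2663 ≤ 2704; next would be 2721 > 2704)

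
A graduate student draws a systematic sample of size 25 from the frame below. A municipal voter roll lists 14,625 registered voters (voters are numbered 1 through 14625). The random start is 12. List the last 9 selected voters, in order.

9372, 9957, 10542, 11127, 11712, 12297, 12882, 13467, 14052

k = N/n = 14625/25 = 585
17th selection = 12 + 16×585 = 9372
18th: 9372 + 585 = 9957
19th: 9957 + 585 = 10542
20th: 10542 + 585 = 11127
21st: 11127 + 585 = 11712
22nd: 11712 + 585 = 12297
23rd: 12297 + 585 = 12882
24th: 12882 + 585 = 13467
25th: 13467 + 585 = 14052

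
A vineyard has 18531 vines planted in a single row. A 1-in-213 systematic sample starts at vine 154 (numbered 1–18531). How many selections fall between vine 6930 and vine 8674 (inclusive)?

9

k = 213
First selection ≥ 6930: 154 + ⌈(6930−154)/213⌉·213 = 154 + 32×213 = 6970
Last selection ≤ 8674: 154 + ⌊(8674−154)/213⌋·213 = 154 + 40×213 = 8674
Count = 40 − 32 + 1 = 9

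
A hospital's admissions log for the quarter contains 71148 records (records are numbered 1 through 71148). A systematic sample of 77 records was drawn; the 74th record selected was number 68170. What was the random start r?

718

k = 71148/77 = 924
r = 68170 − (74−1)×924 = 68170 − 67452 = 718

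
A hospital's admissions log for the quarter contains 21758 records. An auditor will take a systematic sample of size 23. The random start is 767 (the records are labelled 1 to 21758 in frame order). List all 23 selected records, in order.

767, 1713, 2659, 3605, 4551, 5497, 6443, 7389, 8335, 9281, 10227, 11173, 12119, 13065, 14011, 14957, 15903, 16849, 17795, 18741, 19687, 20633, 21579

k = N/n = 21758/23 = 946
record 1: 767
record 2: 767 + 946 = 1713
record 3: 1713 + 946 = 2659
record 4: 2659 + 946 = 3605
record 5: 3605 + 946 = 4551
record 6: 4551 + 946 = 5497
record 7: 5497 + 946 = 6443
record 8: 6443 + 946 = 7389
record 9: 7389 + 946 = 8335
record 10: 8335 + 946 = 9281
record 11: 9281 + 946 = 10227
record 12: 10227 + 946 = 11173
record 13: 11173 + 946 = 12119
record 14: 12119 + 946 = 13065
record 15: 13065 + 946 = 14011
record 16: 14011 + 946 = 14957
record 17: 14957 + 946 = 15903
record 18: 15903 + 946 = 16849
record 19: 16849 + 946 = 17795
record 20: 17795 + 946 = 18741
record 21: 18741 + 946 = 19687
record 22: 19687 + 946 = 20633
record 23: 20633 + 946 = 21579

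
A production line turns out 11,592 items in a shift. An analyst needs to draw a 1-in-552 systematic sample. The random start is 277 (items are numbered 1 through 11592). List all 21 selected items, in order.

item 1: 277
item 2: 277 + 552 = 829
item 3: 829 + 552 = 1381
item 4: 1381 + 552 = 1933
item 5: 1933 + 552 = 2485
item 6: 2485 + 552 = 3037
item 7: 3037 + 552 = 3589
item 8: 3589 + 552 = 4141
item 9: 4141 + 552 = 4693
item 10: 4693 + 552 = 5245
item 11: 5245 + 552 = 5797
item 12: 5797 + 552 = 6349
item 13: 6349 + 552 = 6901
item 14: 6901 + 552 = 7453
item 15: 7453 + 552 = 8005
item 16: 8005 + 552 = 8557
item 17: 8557 + 552 = 9109
item 18: 9109 + 552 = 9661
item 19: 9661 + 552 = 10213
item 20: 10213 + 552 = 10765
item 21: 10765 + 552 = 11317

277, 829, 1381, 1933, 2485, 3037, 3589, 4141, 4693, 5245, 5797, 6349, 6901, 7453, 8005, 8557, 9109, 9661, 10213, 10765, 11317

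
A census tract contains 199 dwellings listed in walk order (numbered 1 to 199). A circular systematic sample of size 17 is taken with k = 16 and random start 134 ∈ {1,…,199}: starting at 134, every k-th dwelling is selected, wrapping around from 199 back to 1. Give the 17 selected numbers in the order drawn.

Selection 1: 134
Selection 2: 134 + 16 = 150
Selection 3: 150 + 16 = 166
Selection 4: 166 + 16 = 182
Selection 5: 182 + 16 = 198
Selection 6: 198 + 16 = 214 → 214 − 199 = 15
Selection 7: 15 + 16 = 31
Selection 8: 31 + 16 = 47
Selection 9: 47 + 16 = 63
Selection 10: 63 + 16 = 79
Selection 11: 79 + 16 = 95
Selection 12: 95 + 16 = 111
Selection 13: 111 + 16 = 127
Selection 14: 127 + 16 = 143
Selection 15: 143 + 16 = 159
Selection 16: 159 + 16 = 175
Selection 17: 175 + 16 = 191

134, 150, 166, 182, 198, 15, 31, 47, 63, 79, 95, 111, 127, 143, 159, 175, 191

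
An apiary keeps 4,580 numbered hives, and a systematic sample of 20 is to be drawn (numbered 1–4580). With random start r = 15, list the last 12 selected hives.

1847, 2076, 2305, 2534, 2763, 2992, 3221, 3450, 3679, 3908, 4137, 4366

k = N/n = 4580/20 = 229
9th selection = 15 + 8×229 = 1847
10th: 1847 + 229 = 2076
11th: 2076 + 229 = 2305
12th: 2305 + 229 = 2534
13th: 2534 + 229 = 2763
14th: 2763 + 229 = 2992
15th: 2992 + 229 = 3221
16th: 3221 + 229 = 3450
17th: 3450 + 229 = 3679
18th: 3679 + 229 = 3908
19th: 3908 + 229 = 4137
20th: 4137 + 229 = 4366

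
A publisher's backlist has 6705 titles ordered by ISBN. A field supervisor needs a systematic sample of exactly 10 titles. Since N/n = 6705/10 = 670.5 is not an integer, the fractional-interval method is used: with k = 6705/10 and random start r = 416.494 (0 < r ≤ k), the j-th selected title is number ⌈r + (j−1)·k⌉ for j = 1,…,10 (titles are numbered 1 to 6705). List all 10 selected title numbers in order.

417, 1087, 1758, 2428, 3099, 3769, 4440, 5110, 5781, 6451

j=1: r + 0k = 416.494 → ⌈·⌉ = 417
j=2: r + 1k = 1086.994 → ⌈·⌉ = 1087
j=3: r + 2k = 1757.494 → ⌈·⌉ = 1758
j=4: r + 3k = 2427.994 → ⌈·⌉ = 2428
j=5: r + 4k = 3098.494 → ⌈·⌉ = 3099
j=6: r + 5k = 3768.994 → ⌈·⌉ = 3769
j=7: r + 6k = 4439.494 → ⌈·⌉ = 4440
j=8: r + 7k = 5109.994 → ⌈·⌉ = 5110
j=9: r + 8k = 5780.494 → ⌈·⌉ = 5781
j=10: r + 9k = 6450.994 → ⌈·⌉ = 6451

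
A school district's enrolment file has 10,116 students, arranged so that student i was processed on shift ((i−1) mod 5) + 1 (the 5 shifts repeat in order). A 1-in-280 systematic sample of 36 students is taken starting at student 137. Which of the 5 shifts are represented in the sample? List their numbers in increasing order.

2

Consecutive selections differ by k = 280, so their shift numbers differ by 280 mod 5 = 0.
gcd(280, 5) = 5, so the sample visits 5/5 = 1 distinct residues mod 5.
Start 137 is shift 2; the shifts hit are 2.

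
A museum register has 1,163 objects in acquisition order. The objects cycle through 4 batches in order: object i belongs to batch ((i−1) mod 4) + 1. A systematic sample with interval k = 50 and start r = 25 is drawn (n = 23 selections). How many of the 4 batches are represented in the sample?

2

Consecutive selections differ by k = 50, so their batch numbers differ by 50 mod 4 = 2.
gcd(50, 4) = 2, so the sample visits 4/2 = 2 distinct residues mod 4.
Start 25 is batch 1; the batches hit are 1, 3.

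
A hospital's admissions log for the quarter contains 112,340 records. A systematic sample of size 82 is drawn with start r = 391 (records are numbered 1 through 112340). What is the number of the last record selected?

111361

k = 112340/82 = 1370
82nd selection = r + (82−1)·k = 391 + 81×1370 = 391 + 110970 = 111361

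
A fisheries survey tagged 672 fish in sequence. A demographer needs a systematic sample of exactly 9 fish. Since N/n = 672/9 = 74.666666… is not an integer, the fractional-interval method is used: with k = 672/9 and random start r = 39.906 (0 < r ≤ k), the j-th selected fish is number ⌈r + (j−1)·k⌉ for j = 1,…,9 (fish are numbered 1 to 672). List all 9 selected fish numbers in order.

j=1: r + 0k = 39.906 → ⌈·⌉ = 40
j=2: r + 1k = 114.572666… → ⌈·⌉ = 115
j=3: r + 2k = 189.239333… → ⌈·⌉ = 190
j=4: r + 3k = 263.906 → ⌈·⌉ = 264
j=5: r + 4k = 338.572666… → ⌈·⌉ = 339
j=6: r + 5k = 413.239333… → ⌈·⌉ = 414
j=7: r + 6k = 487.906 → ⌈·⌉ = 488
j=8: r + 7k = 562.572666… → ⌈·⌉ = 563
j=9: r + 8k = 637.239333… → ⌈·⌉ = 638

40, 115, 190, 264, 339, 414, 488, 563, 638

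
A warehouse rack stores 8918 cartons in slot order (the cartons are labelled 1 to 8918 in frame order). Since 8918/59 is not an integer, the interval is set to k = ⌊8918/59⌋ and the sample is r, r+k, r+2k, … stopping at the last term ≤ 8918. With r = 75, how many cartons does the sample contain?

k = ⌊8918/59⌋ = 151
Achieved size = ⌊(8918 − 75)/151⌋ + 1 = ⌊8843/151⌋ + 1 = 58 + 1 = 59
(last selection: 75 + 58×151 = 8833 ≤ 8918; next would be 8984 > 8918)

59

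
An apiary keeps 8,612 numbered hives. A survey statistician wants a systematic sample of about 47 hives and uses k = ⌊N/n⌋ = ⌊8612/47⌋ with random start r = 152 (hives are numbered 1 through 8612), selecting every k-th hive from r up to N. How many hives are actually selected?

k = ⌊8612/47⌋ = 183
Achieved size = ⌊(8612 − 152)/183⌋ + 1 = ⌊8460/183⌋ + 1 = 46 + 1 = 47
(last selection: 152 + 46×183 = 8570 ≤ 8612; next would be 8753 > 8612)

47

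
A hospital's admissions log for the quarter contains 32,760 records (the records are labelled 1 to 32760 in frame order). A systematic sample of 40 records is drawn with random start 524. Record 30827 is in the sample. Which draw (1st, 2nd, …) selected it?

38

k = 32760/40 = 819
position = (30827 − 524)/819 + 1 = 30303/819 + 1 = 37 + 1 = 38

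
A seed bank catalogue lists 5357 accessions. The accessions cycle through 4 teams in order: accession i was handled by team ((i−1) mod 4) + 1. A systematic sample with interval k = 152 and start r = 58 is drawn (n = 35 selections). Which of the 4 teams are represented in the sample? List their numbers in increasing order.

2

Consecutive selections differ by k = 152, so their team numbers differ by 152 mod 4 = 0.
gcd(152, 4) = 4, so the sample visits 4/4 = 1 distinct residues mod 4.
Start 58 is team 2; the teams hit are 2.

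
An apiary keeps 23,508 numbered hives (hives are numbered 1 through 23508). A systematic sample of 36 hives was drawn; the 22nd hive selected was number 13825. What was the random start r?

k = 23508/36 = 653
r = 13825 − (22−1)×653 = 13825 − 13713 = 112

112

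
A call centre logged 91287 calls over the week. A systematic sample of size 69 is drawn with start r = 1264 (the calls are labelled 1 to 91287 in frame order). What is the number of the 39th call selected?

k = 91287/69 = 1323
39th selection = r + (39−1)·k = 1264 + 38×1323 = 1264 + 50274 = 51538

51538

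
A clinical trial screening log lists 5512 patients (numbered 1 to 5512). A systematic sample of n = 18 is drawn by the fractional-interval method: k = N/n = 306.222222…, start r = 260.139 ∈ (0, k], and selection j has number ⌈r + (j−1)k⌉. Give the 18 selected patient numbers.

j=1: r + 0k = 260.139 → ⌈·⌉ = 261
j=2: r + 1k = 566.361222… → ⌈·⌉ = 567
j=3: r + 2k = 872.583444… → ⌈·⌉ = 873
j=4: r + 3k = 1178.805666… → ⌈·⌉ = 1179
j=5: r + 4k = 1485.027888… → ⌈·⌉ = 1486
j=6: r + 5k = 1791.250111… → ⌈·⌉ = 1792
j=7: r + 6k = 2097.472333… → ⌈·⌉ = 2098
j=8: r + 7k = 2403.694555… → ⌈·⌉ = 2404
j=9: r + 8k = 2709.916777… → ⌈·⌉ = 2710
j=10: r + 9k = 3016.139 → ⌈·⌉ = 3017
j=11: r + 10k = 3322.361222… → ⌈·⌉ = 3323
j=12: r + 11k = 3628.583444… → ⌈·⌉ = 3629
j=13: r + 12k = 3934.805666… → ⌈·⌉ = 3935
j=14: r + 13k = 4241.027888… → ⌈·⌉ = 4242
j=15: r + 14k = 4547.250111… → ⌈·⌉ = 4548
j=16: r + 15k = 4853.472333… → ⌈·⌉ = 4854
j=17: r + 16k = 5159.694555… → ⌈·⌉ = 5160
j=18: r + 17k = 5465.916777… → ⌈·⌉ = 5466

261, 567, 873, 1179, 1486, 1792, 2098, 2404, 2710, 3017, 3323, 3629, 3935, 4242, 4548, 4854, 5160, 5466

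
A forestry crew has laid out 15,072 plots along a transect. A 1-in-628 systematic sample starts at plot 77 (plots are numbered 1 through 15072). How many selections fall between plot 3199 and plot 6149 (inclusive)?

5

k = 628
First selection ≥ 3199: 77 + ⌈(3199−77)/628⌉·628 = 77 + 5×628 = 3217
Last selection ≤ 6149: 77 + ⌊(6149−77)/628⌋·628 = 77 + 9×628 = 5729
Count = 9 − 5 + 1 = 5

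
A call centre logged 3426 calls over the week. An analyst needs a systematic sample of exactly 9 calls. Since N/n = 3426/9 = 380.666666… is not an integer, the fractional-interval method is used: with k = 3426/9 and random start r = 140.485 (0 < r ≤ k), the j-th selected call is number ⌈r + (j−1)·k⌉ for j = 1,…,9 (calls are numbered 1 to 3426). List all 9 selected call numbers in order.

141, 522, 902, 1283, 1664, 2044, 2425, 2806, 3186

j=1: r + 0k = 140.485 → ⌈·⌉ = 141
j=2: r + 1k = 521.151666… → ⌈·⌉ = 522
j=3: r + 2k = 901.818333… → ⌈·⌉ = 902
j=4: r + 3k = 1282.485 → ⌈·⌉ = 1283
j=5: r + 4k = 1663.151666… → ⌈·⌉ = 1664
j=6: r + 5k = 2043.818333… → ⌈·⌉ = 2044
j=7: r + 6k = 2424.485 → ⌈·⌉ = 2425
j=8: r + 7k = 2805.151666… → ⌈·⌉ = 2806
j=9: r + 8k = 3185.818333… → ⌈·⌉ = 3186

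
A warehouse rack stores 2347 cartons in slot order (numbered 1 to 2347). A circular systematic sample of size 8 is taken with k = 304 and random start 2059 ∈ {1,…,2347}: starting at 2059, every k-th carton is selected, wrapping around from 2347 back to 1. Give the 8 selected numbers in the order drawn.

2059, 16, 320, 624, 928, 1232, 1536, 1840

Selection 1: 2059
Selection 2: 2059 + 304 = 2363 → 2363 − 2347 = 16
Selection 3: 16 + 304 = 320
Selection 4: 320 + 304 = 624
Selection 5: 624 + 304 = 928
Selection 6: 928 + 304 = 1232
Selection 7: 1232 + 304 = 1536
Selection 8: 1536 + 304 = 1840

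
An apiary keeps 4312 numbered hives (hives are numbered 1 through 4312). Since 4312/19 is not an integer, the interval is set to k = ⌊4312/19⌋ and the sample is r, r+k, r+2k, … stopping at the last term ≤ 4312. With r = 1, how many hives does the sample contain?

k = ⌊4312/19⌋ = 226
Achieved size = ⌊(4312 − 1)/226⌋ + 1 = ⌊4311/226⌋ + 1 = 19 + 1 = 20
(last selection: 1 + 19×226 = 4295 ≤ 4312; next would be 4521 > 4312)

20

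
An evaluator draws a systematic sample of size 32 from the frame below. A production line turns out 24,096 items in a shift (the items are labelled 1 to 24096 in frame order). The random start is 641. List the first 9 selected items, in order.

k = N/n = 24096/32 = 753
item 1: 641
item 2: 641 + 753 = 1394
item 3: 1394 + 753 = 2147
item 4: 2147 + 753 = 2900
item 5: 2900 + 753 = 3653
item 6: 3653 + 753 = 4406
item 7: 4406 + 753 = 5159
item 8: 5159 + 753 = 5912
item 9: 5912 + 753 = 6665

641, 1394, 2147, 2900, 3653, 4406, 5159, 5912, 6665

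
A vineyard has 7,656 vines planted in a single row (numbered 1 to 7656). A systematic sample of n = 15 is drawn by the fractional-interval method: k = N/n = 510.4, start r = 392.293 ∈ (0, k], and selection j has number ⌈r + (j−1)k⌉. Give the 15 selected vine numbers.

j=1: r + 0k = 392.293 → ⌈·⌉ = 393
j=2: r + 1k = 902.693 → ⌈·⌉ = 903
j=3: r + 2k = 1413.093 → ⌈·⌉ = 1414
j=4: r + 3k = 1923.493 → ⌈·⌉ = 1924
j=5: r + 4k = 2433.893 → ⌈·⌉ = 2434
j=6: r + 5k = 2944.293 → ⌈·⌉ = 2945
j=7: r + 6k = 3454.693 → ⌈·⌉ = 3455
j=8: r + 7k = 3965.093 → ⌈·⌉ = 3966
j=9: r + 8k = 4475.493 → ⌈·⌉ = 4476
j=10: r + 9k = 4985.893 → ⌈·⌉ = 4986
j=11: r + 10k = 5496.293 → ⌈·⌉ = 5497
j=12: r + 11k = 6006.693 → ⌈·⌉ = 6007
j=13: r + 12k = 6517.093 → ⌈·⌉ = 6518
j=14: r + 13k = 7027.493 → ⌈·⌉ = 7028
j=15: r + 14k = 7537.893 → ⌈·⌉ = 7538

393, 903, 1414, 1924, 2434, 2945, 3455, 3966, 4476, 4986, 5497, 6007, 6518, 7028, 7538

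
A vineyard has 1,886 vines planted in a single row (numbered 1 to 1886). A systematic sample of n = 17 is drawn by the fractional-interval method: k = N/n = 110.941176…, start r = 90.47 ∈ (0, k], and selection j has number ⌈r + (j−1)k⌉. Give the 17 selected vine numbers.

91, 202, 313, 424, 535, 646, 757, 868, 978, 1089, 1200, 1311, 1422, 1533, 1644, 1755, 1866

j=1: r + 0k = 90.47 → ⌈·⌉ = 91
j=2: r + 1k = 201.411176… → ⌈·⌉ = 202
j=3: r + 2k = 312.352352… → ⌈·⌉ = 313
j=4: r + 3k = 423.293529… → ⌈·⌉ = 424
j=5: r + 4k = 534.234705… → ⌈·⌉ = 535
j=6: r + 5k = 645.175882… → ⌈·⌉ = 646
j=7: r + 6k = 756.117058… → ⌈·⌉ = 757
j=8: r + 7k = 867.058235… → ⌈·⌉ = 868
j=9: r + 8k = 977.999411… → ⌈·⌉ = 978
j=10: r + 9k = 1088.940588… → ⌈·⌉ = 1089
j=11: r + 10k = 1199.881764… → ⌈·⌉ = 1200
j=12: r + 11k = 1310.822941… → ⌈·⌉ = 1311
j=13: r + 12k = 1421.764117… → ⌈·⌉ = 1422
j=14: r + 13k = 1532.705294… → ⌈·⌉ = 1533
j=15: r + 14k = 1643.646470… → ⌈·⌉ = 1644
j=16: r + 15k = 1754.587647… → ⌈·⌉ = 1755
j=17: r + 16k = 1865.528823… → ⌈·⌉ = 1866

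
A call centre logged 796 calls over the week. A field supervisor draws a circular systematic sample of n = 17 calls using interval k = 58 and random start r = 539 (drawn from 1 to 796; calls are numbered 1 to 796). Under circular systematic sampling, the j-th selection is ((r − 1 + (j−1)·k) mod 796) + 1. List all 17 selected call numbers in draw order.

539, 597, 655, 713, 771, 33, 91, 149, 207, 265, 323, 381, 439, 497, 555, 613, 671

Selection 1: 539
Selection 2: 539 + 58 = 597
Selection 3: 597 + 58 = 655
Selection 4: 655 + 58 = 713
Selection 5: 713 + 58 = 771
Selection 6: 771 + 58 = 829 → 829 − 796 = 33
Selection 7: 33 + 58 = 91
Selection 8: 91 + 58 = 149
Selection 9: 149 + 58 = 207
Selection 10: 207 + 58 = 265
Selection 11: 265 + 58 = 323
Selection 12: 323 + 58 = 381
Selection 13: 381 + 58 = 439
Selection 14: 439 + 58 = 497
Selection 15: 497 + 58 = 555
Selection 16: 555 + 58 = 613
Selection 17: 613 + 58 = 671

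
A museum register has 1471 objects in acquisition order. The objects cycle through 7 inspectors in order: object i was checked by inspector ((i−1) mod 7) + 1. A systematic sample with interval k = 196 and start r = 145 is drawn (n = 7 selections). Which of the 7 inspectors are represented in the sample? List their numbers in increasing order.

Consecutive selections differ by k = 196, so their inspector numbers differ by 196 mod 7 = 0.
gcd(196, 7) = 7, so the sample visits 7/7 = 1 distinct residues mod 7.
Start 145 is inspector 5; the inspectors hit are 5.

5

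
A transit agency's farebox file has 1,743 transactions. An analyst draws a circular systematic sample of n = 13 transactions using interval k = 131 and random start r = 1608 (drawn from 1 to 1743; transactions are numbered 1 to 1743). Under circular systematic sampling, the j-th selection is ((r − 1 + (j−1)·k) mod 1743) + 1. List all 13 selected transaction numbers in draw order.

1608, 1739, 127, 258, 389, 520, 651, 782, 913, 1044, 1175, 1306, 1437

Selection 1: 1608
Selection 2: 1608 + 131 = 1739
Selection 3: 1739 + 131 = 1870 → 1870 − 1743 = 127
Selection 4: 127 + 131 = 258
Selection 5: 258 + 131 = 389
Selection 6: 389 + 131 = 520
Selection 7: 520 + 131 = 651
Selection 8: 651 + 131 = 782
Selection 9: 782 + 131 = 913
Selection 10: 913 + 131 = 1044
Selection 11: 1044 + 131 = 1175
Selection 12: 1175 + 131 = 1306
Selection 13: 1306 + 131 = 1437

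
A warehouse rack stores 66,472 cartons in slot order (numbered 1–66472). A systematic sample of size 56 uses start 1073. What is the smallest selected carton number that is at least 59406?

60423

k = 66472/56 = 1187
Steps past start: ⌈(59406 − 1073)/1187⌉ = ⌈58333/1187⌉ = 50
Selected carton: 1073 + 50×1187 = 60423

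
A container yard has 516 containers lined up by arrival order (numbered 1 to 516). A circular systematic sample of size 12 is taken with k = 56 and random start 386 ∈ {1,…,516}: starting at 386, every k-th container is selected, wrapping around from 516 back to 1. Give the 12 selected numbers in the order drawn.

Selection 1: 386
Selection 2: 386 + 56 = 442
Selection 3: 442 + 56 = 498
Selection 4: 498 + 56 = 554 → 554 − 516 = 38
Selection 5: 38 + 56 = 94
Selection 6: 94 + 56 = 150
Selection 7: 150 + 56 = 206
Selection 8: 206 + 56 = 262
Selection 9: 262 + 56 = 318
Selection 10: 318 + 56 = 374
Selection 11: 374 + 56 = 430
Selection 12: 430 + 56 = 486

386, 442, 498, 38, 94, 150, 206, 262, 318, 374, 430, 486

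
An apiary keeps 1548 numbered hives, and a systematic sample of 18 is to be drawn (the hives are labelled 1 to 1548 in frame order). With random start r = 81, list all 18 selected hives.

k = N/n = 1548/18 = 86
hive 1: 81
hive 2: 81 + 86 = 167
hive 3: 167 + 86 = 253
hive 4: 253 + 86 = 339
hive 5: 339 + 86 = 425
hive 6: 425 + 86 = 511
hive 7: 511 + 86 = 597
hive 8: 597 + 86 = 683
hive 9: 683 + 86 = 769
hive 10: 769 + 86 = 855
hive 11: 855 + 86 = 941
hive 12: 941 + 86 = 1027
hive 13: 1027 + 86 = 1113
hive 14: 1113 + 86 = 1199
hive 15: 1199 + 86 = 1285
hive 16: 1285 + 86 = 1371
hive 17: 1371 + 86 = 1457
hive 18: 1457 + 86 = 1543

81, 167, 253, 339, 425, 511, 597, 683, 769, 855, 941, 1027, 1113, 1199, 1285, 1371, 1457, 1543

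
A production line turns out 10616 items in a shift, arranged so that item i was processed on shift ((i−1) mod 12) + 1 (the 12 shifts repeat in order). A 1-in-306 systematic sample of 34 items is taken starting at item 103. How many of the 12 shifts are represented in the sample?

2

Consecutive selections differ by k = 306, so their shift numbers differ by 306 mod 12 = 6.
gcd(306, 12) = 6, so the sample visits 12/6 = 2 distinct residues mod 12.
Start 103 is shift 7; the shifts hit are 1, 7.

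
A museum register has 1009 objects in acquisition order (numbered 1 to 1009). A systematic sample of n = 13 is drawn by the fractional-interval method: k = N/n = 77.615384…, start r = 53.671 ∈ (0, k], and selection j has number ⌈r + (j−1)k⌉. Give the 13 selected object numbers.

54, 132, 209, 287, 365, 442, 520, 597, 675, 753, 830, 908, 986

j=1: r + 0k = 53.671 → ⌈·⌉ = 54
j=2: r + 1k = 131.286384… → ⌈·⌉ = 132
j=3: r + 2k = 208.901769… → ⌈·⌉ = 209
j=4: r + 3k = 286.517153… → ⌈·⌉ = 287
j=5: r + 4k = 364.132538… → ⌈·⌉ = 365
j=6: r + 5k = 441.747923… → ⌈·⌉ = 442
j=7: r + 6k = 519.363307… → ⌈·⌉ = 520
j=8: r + 7k = 596.978692… → ⌈·⌉ = 597
j=9: r + 8k = 674.594076… → ⌈·⌉ = 675
j=10: r + 9k = 752.209461… → ⌈·⌉ = 753
j=11: r + 10k = 829.824846… → ⌈·⌉ = 830
j=12: r + 11k = 907.440230… → ⌈·⌉ = 908
j=13: r + 12k = 985.055615… → ⌈·⌉ = 986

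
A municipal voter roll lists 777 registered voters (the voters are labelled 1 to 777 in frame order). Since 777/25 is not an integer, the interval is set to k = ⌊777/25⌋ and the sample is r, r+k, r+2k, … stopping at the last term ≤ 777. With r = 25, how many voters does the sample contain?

k = ⌊777/25⌋ = 31
Achieved size = ⌊(777 − 25)/31⌋ + 1 = ⌊752/31⌋ + 1 = 24 + 1 = 25
(last selection: 25 + 24×31 = 769 ≤ 777; next would be 800 > 777)

25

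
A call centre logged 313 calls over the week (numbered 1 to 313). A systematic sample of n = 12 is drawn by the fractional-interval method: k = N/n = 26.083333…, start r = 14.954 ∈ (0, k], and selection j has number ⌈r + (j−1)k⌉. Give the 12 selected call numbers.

j=1: r + 0k = 14.954 → ⌈·⌉ = 15
j=2: r + 1k = 41.037333… → ⌈·⌉ = 42
j=3: r + 2k = 67.120666… → ⌈·⌉ = 68
j=4: r + 3k = 93.204 → ⌈·⌉ = 94
j=5: r + 4k = 119.287333… → ⌈·⌉ = 120
j=6: r + 5k = 145.370666… → ⌈·⌉ = 146
j=7: r + 6k = 171.454 → ⌈·⌉ = 172
j=8: r + 7k = 197.537333… → ⌈·⌉ = 198
j=9: r + 8k = 223.620666… → ⌈·⌉ = 224
j=10: r + 9k = 249.704 → ⌈·⌉ = 250
j=11: r + 10k = 275.787333… → ⌈·⌉ = 276
j=12: r + 11k = 301.870666… → ⌈·⌉ = 302

15, 42, 68, 94, 120, 146, 172, 198, 224, 250, 276, 302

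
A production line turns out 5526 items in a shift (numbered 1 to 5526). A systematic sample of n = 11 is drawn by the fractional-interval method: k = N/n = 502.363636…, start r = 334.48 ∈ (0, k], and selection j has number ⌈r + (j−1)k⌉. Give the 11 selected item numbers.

335, 837, 1340, 1842, 2344, 2847, 3349, 3852, 4354, 4856, 5359

j=1: r + 0k = 334.48 → ⌈·⌉ = 335
j=2: r + 1k = 836.843636… → ⌈·⌉ = 837
j=3: r + 2k = 1339.207272… → ⌈·⌉ = 1340
j=4: r + 3k = 1841.570909… → ⌈·⌉ = 1842
j=5: r + 4k = 2343.934545… → ⌈·⌉ = 2344
j=6: r + 5k = 2846.298181… → ⌈·⌉ = 2847
j=7: r + 6k = 3348.661818… → ⌈·⌉ = 3349
j=8: r + 7k = 3851.025454… → ⌈·⌉ = 3852
j=9: r + 8k = 4353.389090… → ⌈·⌉ = 4354
j=10: r + 9k = 4855.752727… → ⌈·⌉ = 4856
j=11: r + 10k = 5358.116363… → ⌈·⌉ = 5359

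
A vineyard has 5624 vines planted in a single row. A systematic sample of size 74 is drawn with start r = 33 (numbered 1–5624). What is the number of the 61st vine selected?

k = 5624/74 = 76
61st selection = r + (61−1)·k = 33 + 60×76 = 33 + 4560 = 4593

4593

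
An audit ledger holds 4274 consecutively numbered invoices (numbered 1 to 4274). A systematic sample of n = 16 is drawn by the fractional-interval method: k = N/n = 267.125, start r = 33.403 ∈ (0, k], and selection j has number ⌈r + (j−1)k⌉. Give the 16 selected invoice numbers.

34, 301, 568, 835, 1102, 1370, 1637, 1904, 2171, 2438, 2705, 2972, 3239, 3507, 3774, 4041

j=1: r + 0k = 33.403 → ⌈·⌉ = 34
j=2: r + 1k = 300.528 → ⌈·⌉ = 301
j=3: r + 2k = 567.653 → ⌈·⌉ = 568
j=4: r + 3k = 834.778 → ⌈·⌉ = 835
j=5: r + 4k = 1101.903 → ⌈·⌉ = 1102
j=6: r + 5k = 1369.028 → ⌈·⌉ = 1370
j=7: r + 6k = 1636.153 → ⌈·⌉ = 1637
j=8: r + 7k = 1903.278 → ⌈·⌉ = 1904
j=9: r + 8k = 2170.403 → ⌈·⌉ = 2171
j=10: r + 9k = 2437.528 → ⌈·⌉ = 2438
j=11: r + 10k = 2704.653 → ⌈·⌉ = 2705
j=12: r + 11k = 2971.778 → ⌈·⌉ = 2972
j=13: r + 12k = 3238.903 → ⌈·⌉ = 3239
j=14: r + 13k = 3506.028 → ⌈·⌉ = 3507
j=15: r + 14k = 3773.153 → ⌈·⌉ = 3774
j=16: r + 15k = 4040.278 → ⌈·⌉ = 4041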